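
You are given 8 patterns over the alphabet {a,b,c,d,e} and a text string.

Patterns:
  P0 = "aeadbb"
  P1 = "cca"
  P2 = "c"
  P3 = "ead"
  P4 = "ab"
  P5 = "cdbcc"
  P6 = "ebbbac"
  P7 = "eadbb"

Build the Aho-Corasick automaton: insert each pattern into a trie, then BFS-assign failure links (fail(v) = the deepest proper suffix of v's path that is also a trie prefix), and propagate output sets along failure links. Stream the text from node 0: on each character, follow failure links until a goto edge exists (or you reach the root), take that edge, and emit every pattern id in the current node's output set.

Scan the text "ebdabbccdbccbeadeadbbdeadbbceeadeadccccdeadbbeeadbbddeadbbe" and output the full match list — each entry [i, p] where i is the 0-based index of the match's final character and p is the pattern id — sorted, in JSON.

Construct AC machine:
Trie (insert patterns):
  n0 'ε': a→1 c→7 e→10
  n1 'a': b→13 e→2
  n2 'ae': a→3
  n3 'aea': d→4
  n4 'aead': b→5
  n5 'aeadb': b→6
  n6 'aeadbb': ·  ←P0
  n7 'c': c→8 d→14  ←P2
  n8 'cc': a→9
  n9 'cca': ·  ←P1
  n10 'e': a→11 b→18
  n11 'ea': d→12
  n12 'ead': b→23  ←P3
  n13 'ab': ·  ←P4
  n14 'cd': b→15
  n15 'cdb': c→16
  n16 'cdbc': c→17
  n17 'cdbcc': ·  ←P5
  n18 'eb': b→19
  n19 'ebb': b→20
  n20 'ebbb': a→21
  n21 'ebbba': c→22
  n22 'ebbbac': ·  ←P6
  n23 'eadb': b→24
  n24 'eadbb': ·  ←P7

Failure links (BFS by depth):
  fail(1) 'a': from fail(0)=0 chase 'a': 0 ⇒ 0;  out=∅∪out(0)=∅
  fail(7) 'c': from fail(0)=0 chase 'c': 0 ⇒ 0;  out={2}∪out(0)={2}
  fail(10) 'e': from fail(0)=0 chase 'e': 0 ⇒ 0;  out=∅∪out(0)=∅
  fail(2) 'ae': from fail(1)=0 chase 'e': 0 ⇒ 10;  out=∅∪out(10)=∅
  fail(8) 'cc': from fail(7)=0 chase 'c': 0 ⇒ 7;  out=∅∪out(7)={2}
  fail(11) 'ea': from fail(10)=0 chase 'a': 0 ⇒ 1;  out=∅∪out(1)=∅
  fail(13) 'ab': from fail(1)=0 chase 'b': 0 ⇒ 0;  out={4}∪out(0)={4}
  fail(14) 'cd': from fail(7)=0 chase 'd': 0 ⇒ 0;  out=∅∪out(0)=∅
  fail(18) 'eb': from fail(10)=0 chase 'b': 0 ⇒ 0;  out=∅∪out(0)=∅
  fail(3) 'aea': from fail(2)=10 chase 'a': 10 ⇒ 11;  out=∅∪out(11)=∅
  fail(9) 'cca': from fail(8)=7 chase 'a': 7→0 ⇒ 1;  out={1}∪out(1)={1}
  fail(12) 'ead': from fail(11)=1 chase 'd': 1→0 ⇒ 0;  out={3}∪out(0)={3}
  fail(15) 'cdb': from fail(14)=0 chase 'b': 0 ⇒ 0;  out=∅∪out(0)=∅
  fail(19) 'ebb': from fail(18)=0 chase 'b': 0 ⇒ 0;  out=∅∪out(0)=∅
  fail(4) 'aead': from fail(3)=11 chase 'd': 11 ⇒ 12;  out=∅∪out(12)={3}
  fail(16) 'cdbc': from fail(15)=0 chase 'c': 0 ⇒ 7;  out=∅∪out(7)={2}
  fail(20) 'ebbb': from fail(19)=0 chase 'b': 0 ⇒ 0;  out=∅∪out(0)=∅
  fail(23) 'eadb': from fail(12)=0 chase 'b': 0 ⇒ 0;  out=∅∪out(0)=∅
  fail(5) 'aeadb': from fail(4)=12 chase 'b': 12 ⇒ 23;  out=∅∪out(23)=∅
  fail(17) 'cdbcc': from fail(16)=7 chase 'c': 7 ⇒ 8;  out={5}∪out(8)={2,5}
  fail(21) 'ebbba': from fail(20)=0 chase 'a': 0 ⇒ 1;  out=∅∪out(1)=∅
  fail(24) 'eadbb': from fail(23)=0 chase 'b': 0 ⇒ 0;  out={7}∪out(0)={7}
  fail(6) 'aeadbb': from fail(5)=23 chase 'b': 23 ⇒ 24;  out={0}∪out(24)={0,7}
  fail(22) 'ebbbac': from fail(21)=1 chase 'c': 1→0 ⇒ 7;  out={6}∪out(7)={2,6}

Run:
i=0 'e': node 0→10
i=1 'b': node 10→18
i=2 'd': node 18→0 (fail-walked)
i=3 'a': node 0→1
i=4 'b': node 1→13  → match P4@[3:4]
i=5 'b': node 13→0 (fail-walked)
i=6 'c': node 0→7  → match P2@[6:6]
i=7 'c': node 7→8  → match P2@[7:7]
i=8 'd': node 8→14 (fail-walked)
i=9 'b': node 14→15
i=10 'c': node 15→16  → match P2@[10:10]
i=11 'c': node 16→17  → match P2@[11:11],P5@[7:11]
i=12 'b': node 17→0 (fail-walked)
i=13 'e': node 0→10
i=14 'a': node 10→11
i=15 'd': node 11→12  → match P3@[13:15]
i=16 'e': node 12→10 (fail-walked)
i=17 'a': node 10→11
i=18 'd': node 11→12  → match P3@[16:18]
i=19 'b': node 12→23
i=20 'b': node 23→24  → match P7@[16:20]
i=21 'd': node 24→0 (fail-walked)
i=22 'e': node 0→10
i=23 'a': node 10→11
i=24 'd': node 11→12  → match P3@[22:24]
i=25 'b': node 12→23
i=26 'b': node 23→24  → match P7@[22:26]
i=27 'c': node 24→7 (fail-walked)  → match P2@[27:27]
i=28 'e': node 7→10 (fail-walked)
i=29 'e': node 10→10 (fail-walked)
i=30 'a': node 10→11
i=31 'd': node 11→12  → match P3@[29:31]
i=32 'e': node 12→10 (fail-walked)
i=33 'a': node 10→11
i=34 'd': node 11→12  → match P3@[32:34]
i=35 'c': node 12→7 (fail-walked)  → match P2@[35:35]
i=36 'c': node 7→8  → match P2@[36:36]
i=37 'c': node 8→8 (fail-walked)  → match P2@[37:37]
i=38 'c': node 8→8 (fail-walked)  → match P2@[38:38]
i=39 'd': node 8→14 (fail-walked)
i=40 'e': node 14→10 (fail-walked)
i=41 'a': node 10→11
i=42 'd': node 11→12  → match P3@[40:42]
i=43 'b': node 12→23
i=44 'b': node 23→24  → match P7@[40:44]
i=45 'e': node 24→10 (fail-walked)
i=46 'e': node 10→10 (fail-walked)
i=47 'a': node 10→11
i=48 'd': node 11→12  → match P3@[46:48]
i=49 'b': node 12→23
i=50 'b': node 23→24  → match P7@[46:50]
i=51 'd': node 24→0 (fail-walked)
i=52 'd': node 0→0
i=53 'e': node 0→10
i=54 'a': node 10→11
i=55 'd': node 11→12  → match P3@[53:55]
i=56 'b': node 12→23
i=57 'b': node 23→24  → match P7@[53:57]
i=58 'e': node 24→10 (fail-walked)

All matches (sorted): [[4,4],[6,2],[7,2],[10,2],[11,2],[11,5],[15,3],[18,3],[20,7],[24,3],[26,7],[27,2],[31,3],[34,3],[35,2],[36,2],[37,2],[38,2],[42,3],[44,7],[48,3],[50,7],[55,3],[57,7]]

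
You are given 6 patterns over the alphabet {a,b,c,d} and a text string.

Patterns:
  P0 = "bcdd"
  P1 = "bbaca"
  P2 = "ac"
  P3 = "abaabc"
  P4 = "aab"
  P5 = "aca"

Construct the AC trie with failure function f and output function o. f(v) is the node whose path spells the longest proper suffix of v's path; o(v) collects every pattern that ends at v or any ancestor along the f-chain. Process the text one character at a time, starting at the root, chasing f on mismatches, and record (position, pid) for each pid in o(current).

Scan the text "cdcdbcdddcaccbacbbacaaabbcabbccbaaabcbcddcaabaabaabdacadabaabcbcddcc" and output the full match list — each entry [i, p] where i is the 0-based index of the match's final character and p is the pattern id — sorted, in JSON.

Construct AC machine:
Trie (insert patterns):
  n0 'ε': a→9 b→1
  n1 'b': b→5 c→2
  n2 'bc': d→3
  n3 'bcd': d→4
  n4 'bcdd': ·  [P0 ends]
  n5 'bb': a→6
  n6 'bba': c→7
  n7 'bbac': a→8
  n8 'bbaca': ·  [P1 ends]
  n9 'a': a→16 b→11 c→10
  n10 'ac': a→18  [P2 ends]
  n11 'ab': a→12
  n12 'aba': a→13
  n13 'abaa': b→14
  n14 'abaab': c→15
  n15 'abaabc': ·  [P3 ends]
  n16 'aa': b→17
  n17 'aab': ·  [P4 ends]
  n18 'aca': ·  [P5 ends]

Failure links (BFS by depth):
  fail(1) 'b': from fail(0)=0 chase 'b': 0 ⇒ 0;  out=∅∪out(0)=∅
  fail(9) 'a': from fail(0)=0 chase 'a': 0 ⇒ 0;  out=∅∪out(0)=∅
  fail(2) 'bc': from fail(1)=0 chase 'c': 0 ⇒ 0;  out=∅∪out(0)=∅
  fail(5) 'bb': from fail(1)=0 chase 'b': 0 ⇒ 1;  out=∅∪out(1)=∅
  fail(10) 'ac': from fail(9)=0 chase 'c': 0 ⇒ 0;  out={2}∪out(0)={2}
  fail(11) 'ab': from fail(9)=0 chase 'b': 0 ⇒ 1;  out=∅∪out(1)=∅
  fail(16) 'aa': from fail(9)=0 chase 'a': 0 ⇒ 9;  out=∅∪out(9)=∅
  fail(3) 'bcd': from fail(2)=0 chase 'd': 0 ⇒ 0;  out=∅∪out(0)=∅
  fail(6) 'bba': from fail(5)=1 chase 'a': 1→0 ⇒ 9;  out=∅∪out(9)=∅
  fail(12) 'aba': from fail(11)=1 chase 'a': 1→0 ⇒ 9;  out=∅∪out(9)=∅
  fail(17) 'aab': from fail(16)=9 chase 'b': 9 ⇒ 11;  out={4}∪out(11)={4}
  fail(18) 'aca': from fail(10)=0 chase 'a': 0 ⇒ 9;  out={5}∪out(9)={5}
  fail(4) 'bcdd': from fail(3)=0 chase 'd': 0 ⇒ 0;  out={0}∪out(0)={0}
  fail(7) 'bbac': from fail(6)=9 chase 'c': 9 ⇒ 10;  out=∅∪out(10)={2}
  fail(13) 'abaa': from fail(12)=9 chase 'a': 9 ⇒ 16;  out=∅∪out(16)=∅
  fail(8) 'bbaca': from fail(7)=10 chase 'a': 10 ⇒ 18;  out={1}∪out(18)={1,5}
  fail(14) 'abaab': from fail(13)=16 chase 'b': 16 ⇒ 17;  out=∅∪out(17)={4}
  fail(15) 'abaabc': from fail(14)=17 chase 'c': 17→11→1 ⇒ 2;  out={3}∪out(2)={3}

Run:
[0] read 'c'  n0⇒n0
[1] read 'd'  n0⇒n0
[2] read 'c'  n0⇒n0
[3] read 'd'  n0⇒n0
[4] read 'b'  n0⇒n1
[5] read 'c'  n1⇒n2
[6] read 'd'  n2⇒n3
[7] read 'd'  n3⇒n4  ** P0@[4:7]
[8] read 'd'  n4⇒n0 (via fail)
[9] read 'c'  n0⇒n0
[10] read 'a'  n0⇒n9
[11] read 'c'  n9⇒n10  ** P2@[10:11]
[12] read 'c'  n10⇒n0 (via fail)
[13] read 'b'  n0⇒n1
[14] read 'a'  n1⇒n9 (via fail)
[15] read 'c'  n9⇒n10  ** P2@[14:15]
[16] read 'b'  n10⇒n1 (via fail)
[17] read 'b'  n1⇒n5
[18] read 'a'  n5⇒n6
[19] read 'c'  n6⇒n7  ** P2@[18:19]
[20] read 'a'  n7⇒n8  ** P1@[16:20],P5@[18:20]
[21] read 'a'  n8⇒n16 (via fail)
[22] read 'a'  n16⇒n16 (via fail)
[23] read 'b'  n16⇒n17  ** P4@[21:23]
[24] read 'b'  n17⇒n5 (via fail)
[25] read 'c'  n5⇒n2 (via fail)
[26] read 'a'  n2⇒n9 (via fail)
[27] read 'b'  n9⇒n11
[28] read 'b'  n11⇒n5 (via fail)
[29] read 'c'  n5⇒n2 (via fail)
[30] read 'c'  n2⇒n0 (via fail)
[31] read 'b'  n0⇒n1
[32] read 'a'  n1⇒n9 (via fail)
[33] read 'a'  n9⇒n16
[34] read 'a'  n16⇒n16 (via fail)
[35] read 'b'  n16⇒n17  ** P4@[33:35]
[36] read 'c'  n17⇒n2 (via fail)
[37] read 'b'  n2⇒n1 (via fail)
[38] read 'c'  n1⇒n2
[39] read 'd'  n2⇒n3
[40] read 'd'  n3⇒n4  ** P0@[37:40]
[41] read 'c'  n4⇒n0 (via fail)
[42] read 'a'  n0⇒n9
[43] read 'a'  n9⇒n16
[44] read 'b'  n16⇒n17  ** P4@[42:44]
[45] read 'a'  n17⇒n12 (via fail)
[46] read 'a'  n12⇒n13
[47] read 'b'  n13⇒n14  ** P4@[45:47]
[48] read 'a'  n14⇒n12 (via fail)
[49] read 'a'  n12⇒n13
[50] read 'b'  n13⇒n14  ** P4@[48:50]
[51] read 'd'  n14⇒n0 (via fail)
[52] read 'a'  n0⇒n9
[53] read 'c'  n9⇒n10  ** P2@[52:53]
[54] read 'a'  n10⇒n18  ** P5@[52:54]
[55] read 'd'  n18⇒n0 (via fail)
[56] read 'a'  n0⇒n9
[57] read 'b'  n9⇒n11
[58] read 'a'  n11⇒n12
[59] read 'a'  n12⇒n13
[60] read 'b'  n13⇒n14  ** P4@[58:60]
[61] read 'c'  n14⇒n15  ** P3@[56:61]
[62] read 'b'  n15⇒n1 (via fail)
[63] read 'c'  n1⇒n2
[64] read 'd'  n2⇒n3
[65] read 'd'  n3⇒n4  ** P0@[62:65]
[66] read 'c'  n4⇒n0 (via fail)
[67] read 'c'  n0⇒n0

All matches (sorted): [[7,0],[11,2],[15,2],[19,2],[20,1],[20,5],[23,4],[35,4],[40,0],[44,4],[47,4],[50,4],[53,2],[54,5],[60,4],[61,3],[65,0]]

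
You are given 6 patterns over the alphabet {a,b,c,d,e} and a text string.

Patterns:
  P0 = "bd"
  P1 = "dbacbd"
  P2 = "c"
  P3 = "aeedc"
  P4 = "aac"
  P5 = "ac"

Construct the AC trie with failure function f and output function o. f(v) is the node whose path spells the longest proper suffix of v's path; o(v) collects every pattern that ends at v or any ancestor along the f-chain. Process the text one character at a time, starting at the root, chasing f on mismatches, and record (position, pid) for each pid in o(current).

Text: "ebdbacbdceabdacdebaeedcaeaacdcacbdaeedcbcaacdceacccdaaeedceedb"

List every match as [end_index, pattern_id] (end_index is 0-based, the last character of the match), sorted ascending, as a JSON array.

Construct AC machine:
Trie nodes:
  0='ε' goto a→10 b→1 c→9 d→3
  1='b' goto d→2
  2='bd' goto ·  [P0 ends]
  3='d' goto b→4
  4='db' goto a→5
  5='dba' goto c→6
  6='dbac' goto b→7
  7='dbacb' goto d→8
  8='dbacbd' goto ·  [P1 ends]
  9='c' goto ·  [P2 ends]
  10='a' goto a→15 c→17 e→11
  11='ae' goto e→12
  12='aee' goto d→13
  13='aeed' goto c→14
  14='aeedc' goto ·  [P3 ends]
  15='aa' goto c→16
  16='aac' goto ·  [P4 ends]
  17='ac' goto ·  [P5 ends]

BFS fail/out derivation:
  n1('b'): parent n0 fail=0; on 'b' 0 → fail=0;  out ∅∪∅=∅
  n3('d'): parent n0 fail=0; on 'd' 0 → fail=0;  out ∅∪∅=∅
  n9('c'): parent n0 fail=0; on 'c' 0 → fail=0;  out {2}∪∅={2}
  n10('a'): parent n0 fail=0; on 'a' 0 → fail=0;  out ∅∪∅=∅
  n2('bd'): parent n1 fail=0; on 'd' 0 → fail=3;  out {0}∪∅={0}
  n4('db'): parent n3 fail=0; on 'b' 0 → fail=1;  out ∅∪∅=∅
  n11('ae'): parent n10 fail=0; on 'e' 0 → fail=0;  out ∅∪∅=∅
  n15('aa'): parent n10 fail=0; on 'a' 0 → fail=10;  out ∅∪∅=∅
  n17('ac'): parent n10 fail=0; on 'c' 0 → fail=9;  out {5}∪{2}={2,5}
  n5('dba'): parent n4 fail=1; on 'a' 1→0 → fail=10;  out ∅∪∅=∅
  n12('aee'): parent n11 fail=0; on 'e' 0 → fail=0;  out ∅∪∅=∅
  n16('aac'): parent n15 fail=10; on 'c' 10 → fail=17;  out {4}∪{2,5}={2,4,5}
  n6('dbac'): parent n5 fail=10; on 'c' 10 → fail=17;  out ∅∪{2,5}={2,5}
  n13('aeed'): parent n12 fail=0; on 'd' 0 → fail=3;  out ∅∪∅=∅
  n7('dbacb'): parent n6 fail=17; on 'b' 17→9→0 → fail=1;  out ∅∪∅=∅
  n14('aeedc'): parent n13 fail=3; on 'c' 3→0 → fail=9;  out {3}∪{2}={2,3}
  n8('dbacbd'): parent n7 fail=1; on 'd' 1 → fail=2;  out {1}∪{0}={0,1}

Text stream:
i=0 'e': node 0→0
i=1 'b': node 0→1
i=2 'd': node 1→2  → match P0@[1:2]
i=3 'b': node 2→4 (fail-walked)
i=4 'a': node 4→5
i=5 'c': node 5→6  → match P2@[5:5],P5@[4:5]
i=6 'b': node 6→7
i=7 'd': node 7→8  → match P0@[6:7],P1@[2:7]
i=8 'c': node 8→9 (fail-walked)  → match P2@[8:8]
i=9 'e': node 9→0 (fail-walked)
i=10 'a': node 0→10
i=11 'b': node 10→1 (fail-walked)
i=12 'd': node 1→2  → match P0@[11:12]
i=13 'a': node 2→10 (fail-walked)
i=14 'c': node 10→17  → match P2@[14:14],P5@[13:14]
i=15 'd': node 17→3 (fail-walked)
i=16 'e': node 3→0 (fail-walked)
i=17 'b': node 0→1
i=18 'a': node 1→10 (fail-walked)
i=19 'e': node 10→11
i=20 'e': node 11→12
i=21 'd': node 12→13
i=22 'c': node 13→14  → match P2@[22:22],P3@[18:22]
i=23 'a': node 14→10 (fail-walked)
i=24 'e': node 10→11
i=25 'a': node 11→10 (fail-walked)
i=26 'a': node 10→15
i=27 'c': node 15→16  → match P2@[27:27],P4@[25:27],P5@[26:27]
i=28 'd': node 16→3 (fail-walked)
i=29 'c': node 3→9 (fail-walked)  → match P2@[29:29]
i=30 'a': node 9→10 (fail-walked)
i=31 'c': node 10→17  → match P2@[31:31],P5@[30:31]
i=32 'b': node 17→1 (fail-walked)
i=33 'd': node 1→2  → match P0@[32:33]
i=34 'a': node 2→10 (fail-walked)
i=35 'e': node 10→11
i=36 'e': node 11→12
i=37 'd': node 12→13
i=38 'c': node 13→14  → match P2@[38:38],P3@[34:38]
i=39 'b': node 14→1 (fail-walked)
i=40 'c': node 1→9 (fail-walked)  → match P2@[40:40]
i=41 'a': node 9→10 (fail-walked)
i=42 'a': node 10→15
i=43 'c': node 15→16  → match P2@[43:43],P4@[41:43],P5@[42:43]
i=44 'd': node 16→3 (fail-walked)
i=45 'c': node 3→9 (fail-walked)  → match P2@[45:45]
i=46 'e': node 9→0 (fail-walked)
i=47 'a': node 0→10
i=48 'c': node 10→17  → match P2@[48:48],P5@[47:48]
i=49 'c': node 17→9 (fail-walked)  → match P2@[49:49]
i=50 'c': node 9→9 (fail-walked)  → match P2@[50:50]
i=51 'd': node 9→3 (fail-walked)
i=52 'a': node 3→10 (fail-walked)
i=53 'a': node 10→15
i=54 'e': node 15→11 (fail-walked)
i=55 'e': node 11→12
i=56 'd': node 12→13
i=57 'c': node 13→14  → match P2@[57:57],P3@[53:57]
i=58 'e': node 14→0 (fail-walked)
i=59 'e': node 0→0
i=60 'd': node 0→3
i=61 'b': node 3→4

Matches: [[2,0],[5,2],[5,5],[7,0],[7,1],[8,2],[12,0],[14,2],[14,5],[22,2],[22,3],[27,2],[27,4],[27,5],[29,2],[31,2],[31,5],[33,0],[38,2],[38,3],[40,2],[43,2],[43,4],[43,5],[45,2],[48,2],[48,5],[49,2],[50,2],[57,2],[57,3]]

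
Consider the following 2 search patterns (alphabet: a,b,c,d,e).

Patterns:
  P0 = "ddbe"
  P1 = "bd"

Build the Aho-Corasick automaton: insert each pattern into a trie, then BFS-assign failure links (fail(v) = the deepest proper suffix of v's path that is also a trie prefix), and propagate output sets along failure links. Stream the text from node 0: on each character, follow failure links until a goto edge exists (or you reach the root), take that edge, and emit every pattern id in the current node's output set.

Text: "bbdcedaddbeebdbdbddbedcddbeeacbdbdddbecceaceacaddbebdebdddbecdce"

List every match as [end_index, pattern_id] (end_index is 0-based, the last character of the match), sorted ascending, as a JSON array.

Construct AC machine:
Trie nodes:
  0='ε' goto b→5 d→1
  1='d' goto d→2
  2='dd' goto b→3
  3='ddb' goto e→4
  4='ddbe' goto ·  [P0 ends]
  5='b' goto d→6
  6='bd' goto ·  [P1 ends]

Failure links (BFS by depth):
  fail(1) 'd': from fail(0)=0 chase 'd': 0 ⇒ 0;  out=∅∪out(0)=∅
  fail(5) 'b': from fail(0)=0 chase 'b': 0 ⇒ 0;  out=∅∪out(0)=∅
  fail(2) 'dd': from fail(1)=0 chase 'd': 0 ⇒ 1;  out=∅∪out(1)=∅
  fail(6) 'bd': from fail(5)=0 chase 'd': 0 ⇒ 1;  out={1}∪out(1)={1}
  fail(3) 'ddb': from fail(2)=1 chase 'b': 1→0 ⇒ 5;  out=∅∪out(5)=∅
  fail(4) 'ddbe': from fail(3)=5 chase 'e': 5→0 ⇒ 0;  out={0}∪out(0)={0}

Text stream:
pos 0 'b': at 5
pos 1 'b': at 5 (via fail)
pos 2 'd': at 6  → match P1@[1:2]
pos 3 'c': at 0 (via fail)
pos 4 'e': at 0
pos 5 'd': at 1
pos 6 'a': at 0 (via fail)
pos 7 'd': at 1
pos 8 'd': at 2
pos 9 'b': at 3
pos 10 'e': at 4  → match P0@[7:10]
pos 11 'e': at 0 (via fail)
pos 12 'b': at 5
pos 13 'd': at 6  → match P1@[12:13]
pos 14 'b': at 5 (via fail)
pos 15 'd': at 6  → match P1@[14:15]
pos 16 'b': at 5 (via fail)
pos 17 'd': at 6  → match P1@[16:17]
pos 18 'd': at 2 (via fail)
pos 19 'b': at 3
pos 20 'e': at 4  → match P0@[17:20]
pos 21 'd': at 1 (via fail)
pos 22 'c': at 0 (via fail)
pos 23 'd': at 1
pos 24 'd': at 2
pos 25 'b': at 3
pos 26 'e': at 4  → match P0@[23:26]
pos 27 'e': at 0 (via fail)
pos 28 'a': at 0
pos 29 'c': at 0
pos 30 'b': at 5
pos 31 'd': at 6  → match P1@[30:31]
pos 32 'b': at 5 (via fail)
pos 33 'd': at 6  → match P1@[32:33]
pos 34 'd': at 2 (via fail)
pos 35 'd': at 2 (via fail)
pos 36 'b': at 3
pos 37 'e': at 4  → match P0@[34:37]
pos 38 'c': at 0 (via fail)
pos 39 'c': at 0
pos 40 'e': at 0
pos 41 'a': at 0
pos 42 'c': at 0
pos 43 'e': at 0
pos 44 'a': at 0
pos 45 'c': at 0
pos 46 'a': at 0
pos 47 'd': at 1
pos 48 'd': at 2
pos 49 'b': at 3
pos 50 'e': at 4  → match P0@[47:50]
pos 51 'b': at 5 (via fail)
pos 52 'd': at 6  → match P1@[51:52]
pos 53 'e': at 0 (via fail)
pos 54 'b': at 5
pos 55 'd': at 6  → match P1@[54:55]
pos 56 'd': at 2 (via fail)
pos 57 'd': at 2 (via fail)
pos 58 'b': at 3
pos 59 'e': at 4  → match P0@[56:59]
pos 60 'c': at 0 (via fail)
pos 61 'd': at 1
pos 62 'c': at 0 (via fail)
pos 63 'e': at 0

All matches (sorted): [[2,1],[10,0],[13,1],[15,1],[17,1],[20,0],[26,0],[31,1],[33,1],[37,0],[50,0],[52,1],[55,1],[59,0]]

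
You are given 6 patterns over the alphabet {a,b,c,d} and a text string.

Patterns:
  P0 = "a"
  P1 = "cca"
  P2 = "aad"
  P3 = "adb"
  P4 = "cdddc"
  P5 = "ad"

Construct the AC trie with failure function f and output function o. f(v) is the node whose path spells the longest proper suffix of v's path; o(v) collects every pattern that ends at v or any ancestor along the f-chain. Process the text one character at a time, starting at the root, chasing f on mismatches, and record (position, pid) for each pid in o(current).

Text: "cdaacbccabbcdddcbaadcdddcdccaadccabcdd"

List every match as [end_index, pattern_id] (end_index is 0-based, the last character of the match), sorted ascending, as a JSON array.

Build automaton:
Trie nodes:
  n0 'ε': a→1 c→2
  n1 'a': a→5 d→7  ←P0
  n2 'c': c→3 d→9
  n3 'cc': a→4
  n4 'cca': ·  ←P1
  n5 'aa': d→6
  n6 'aad': ·  ←P2
  n7 'ad': b→8  ←P5
  n8 'adb': ·  ←P3
  n9 'cd': d→10
  n10 'cdd': d→11
  n11 'cddd': c→12
  n12 'cdddc': ·  ←P4

BFS fail/out derivation:
  n1('a'): parent n0 fail=0; on 'a' 0 → fail=0;  out {0}∪∅={0}
  n2('c'): parent n0 fail=0; on 'c' 0 → fail=0;  out ∅∪∅=∅
  n3('cc'): parent n2 fail=0; on 'c' 0 → fail=2;  out ∅∪∅=∅
  n5('aa'): parent n1 fail=0; on 'a' 0 → fail=1;  out ∅∪{0}={0}
  n7('ad'): parent n1 fail=0; on 'd' 0 → fail=0;  out {5}∪∅={5}
  n9('cd'): parent n2 fail=0; on 'd' 0 → fail=0;  out ∅∪∅=∅
  n4('cca'): parent n3 fail=2; on 'a' 2→0 → fail=1;  out {1}∪{0}={0,1}
  n6('aad'): parent n5 fail=1; on 'd' 1 → fail=7;  out {2}∪{5}={2,5}
  n8('adb'): parent n7 fail=0; on 'b' 0 → fail=0;  out {3}∪∅={3}
  n10('cdd'): parent n9 fail=0; on 'd' 0 → fail=0;  out ∅∪∅=∅
  n11('cddd'): parent n10 fail=0; on 'd' 0 → fail=0;  out ∅∪∅=∅
  n12('cdddc'): parent n11 fail=0; on 'c' 0 → fail=2;  out {4}∪∅={4}

Text stream:
i=0 'c': node 0→2
i=1 'd': node 2→9
i=2 'a': node 9→1 ·f  ** P0@[2:2]
i=3 'a': node 1→5  ** P0@[3:3]
i=4 'c': node 5→2 ·f
i=5 'b': node 2→0 ·f
i=6 'c': node 0→2
i=7 'c': node 2→3
i=8 'a': node 3→4  ** P0@[8:8],P1@[6:8]
i=9 'b': node 4→0 ·f
i=10 'b': node 0→0
i=11 'c': node 0→2
i=12 'd': node 2→9
i=13 'd': node 9→10
i=14 'd': node 10→11
i=15 'c': node 11→12  ** P4@[11:15]
i=16 'b': node 12→0 ·f
i=17 'a': node 0→1  ** P0@[17:17]
i=18 'a': node 1→5  ** P0@[18:18]
i=19 'd': node 5→6  ** P2@[17:19],P5@[18:19]
i=20 'c': node 6→2 ·f
i=21 'd': node 2→9
i=22 'd': node 9→10
i=23 'd': node 10→11
i=24 'c': node 11→12  ** P4@[20:24]
i=25 'd': node 12→9 ·f
i=26 'c': node 9→2 ·f
i=27 'c': node 2→3
i=28 'a': node 3→4  ** P0@[28:28],P1@[26:28]
i=29 'a': node 4→5 ·f  ** P0@[29:29]
i=30 'd': node 5→6  ** P2@[28:30],P5@[29:30]
i=31 'c': node 6→2 ·f
i=32 'c': node 2→3
i=33 'a': node 3→4  ** P0@[33:33],P1@[31:33]
i=34 'b': node 4→0 ·f
i=35 'c': node 0→2
i=36 'd': node 2→9
i=37 'd': node 9→10

Matches: [[2,0],[3,0],[8,0],[8,1],[15,4],[17,0],[18,0],[19,2],[19,5],[24,4],[28,0],[28,1],[29,0],[30,2],[30,5],[33,0],[33,1]]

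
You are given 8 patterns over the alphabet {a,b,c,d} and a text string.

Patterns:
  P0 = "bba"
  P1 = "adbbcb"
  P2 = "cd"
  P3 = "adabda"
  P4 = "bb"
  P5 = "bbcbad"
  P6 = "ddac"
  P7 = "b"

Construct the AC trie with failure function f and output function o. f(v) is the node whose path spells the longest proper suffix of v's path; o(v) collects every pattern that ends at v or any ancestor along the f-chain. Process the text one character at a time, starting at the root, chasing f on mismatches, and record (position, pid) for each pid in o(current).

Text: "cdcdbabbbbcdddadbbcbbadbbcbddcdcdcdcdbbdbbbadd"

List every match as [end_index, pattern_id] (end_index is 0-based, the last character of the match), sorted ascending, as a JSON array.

Build automaton:
Trie nodes:
  0='ε' goto a→4 b→1 c→10 d→20
  1='b' goto b→2  [P7 ends]
  2='bb' goto a→3 c→16  [P4 ends]
  3='bba' goto ·  [P0 ends]
  4='a' goto d→5
  5='ad' goto a→12 b→6
  6='adb' goto b→7
  7='adbb' goto c→8
  8='adbbc' goto b→9
  9='adbbcb' goto ·  [P1 ends]
  10='c' goto d→11
  11='cd' goto ·  [P2 ends]
  12='ada' goto b→13
  13='adab' goto d→14
  14='adabd' goto a→15
  15='adabda' goto ·  [P3 ends]
  16='bbc' goto b→17
  17='bbcb' goto a→18
  18='bbcba' goto d→19
  19='bbcbad' goto ·  [P5 ends]
  20='d' goto d→21
  21='dd' goto a→22
  22='dda' goto c→23
  23='ddac' goto ·  [P6 ends]

BFS fail/out derivation:
  fail(1) 'b': from fail(0)=0 chase 'b': 0 ⇒ 0;  out={7}∪out(0)={7}
  fail(4) 'a': from fail(0)=0 chase 'a': 0 ⇒ 0;  out=∅∪out(0)=∅
  fail(10) 'c': from fail(0)=0 chase 'c': 0 ⇒ 0;  out=∅∪out(0)=∅
  fail(20) 'd': from fail(0)=0 chase 'd': 0 ⇒ 0;  out=∅∪out(0)=∅
  fail(2) 'bb': from fail(1)=0 chase 'b': 0 ⇒ 1;  out={4}∪out(1)={4,7}
  fail(5) 'ad': from fail(4)=0 chase 'd': 0 ⇒ 20;  out=∅∪out(20)=∅
  fail(11) 'cd': from fail(10)=0 chase 'd': 0 ⇒ 20;  out={2}∪out(20)={2}
  fail(21) 'dd': from fail(20)=0 chase 'd': 0 ⇒ 20;  out=∅∪out(20)=∅
  fail(3) 'bba': from fail(2)=1 chase 'a': 1→0 ⇒ 4;  out={0}∪out(4)={0}
  fail(6) 'adb': from fail(5)=20 chase 'b': 20→0 ⇒ 1;  out=∅∪out(1)={7}
  fail(12) 'ada': from fail(5)=20 chase 'a': 20→0 ⇒ 4;  out=∅∪out(4)=∅
  fail(16) 'bbc': from fail(2)=1 chase 'c': 1→0 ⇒ 10;  out=∅∪out(10)=∅
  fail(22) 'dda': from fail(21)=20 chase 'a': 20→0 ⇒ 4;  out=∅∪out(4)=∅
  fail(7) 'adbb': from fail(6)=1 chase 'b': 1 ⇒ 2;  out=∅∪out(2)={4,7}
  fail(13) 'adab': from fail(12)=4 chase 'b': 4→0 ⇒ 1;  out=∅∪out(1)={7}
  fail(17) 'bbcb': from fail(16)=10 chase 'b': 10→0 ⇒ 1;  out=∅∪out(1)={7}
  fail(23) 'ddac': from fail(22)=4 chase 'c': 4→0 ⇒ 10;  out={6}∪out(10)={6}
  fail(8) 'adbbc': from fail(7)=2 chase 'c': 2 ⇒ 16;  out=∅∪out(16)=∅
  fail(14) 'adabd': from fail(13)=1 chase 'd': 1→0 ⇒ 20;  out=∅∪out(20)=∅
  fail(18) 'bbcba': from fail(17)=1 chase 'a': 1→0 ⇒ 4;  out=∅∪out(4)=∅
  fail(9) 'adbbcb': from fail(8)=16 chase 'b': 16 ⇒ 17;  out={1}∪out(17)={1,7}
  fail(15) 'adabda': from fail(14)=20 chase 'a': 20→0 ⇒ 4;  out={3}∪out(4)={3}
  fail(19) 'bbcbad': from fail(18)=4 chase 'd': 4 ⇒ 5;  out={5}∪out(5)={5}

Text stream:
i=0 'c': node 0→10
i=1 'd': node 10→11  ** P2@[0:1]
i=2 'c': node 11→10 (fail-walked)
i=3 'd': node 10→11  ** P2@[2:3]
i=4 'b': node 11→1 (fail-walked)  ** P7@[4:4]
i=5 'a': node 1→4 (fail-walked)
i=6 'b': node 4→1 (fail-walked)  ** P7@[6:6]
i=7 'b': node 1→2  ** P4@[6:7],P7@[7:7]
i=8 'b': node 2→2 (fail-walked)  ** P4@[7:8],P7@[8:8]
i=9 'b': node 2→2 (fail-walked)  ** P4@[8:9],P7@[9:9]
i=10 'c': node 2→16
i=11 'd': node 16→11 (fail-walked)  ** P2@[10:11]
i=12 'd': node 11→21 (fail-walked)
i=13 'd': node 21→21 (fail-walked)
i=14 'a': node 21→22
i=15 'd': node 22→5 (fail-walked)
i=16 'b': node 5→6  ** P7@[16:16]
i=17 'b': node 6→7  ** P4@[16:17],P7@[17:17]
i=18 'c': node 7→8
i=19 'b': node 8→9  ** P1@[14:19],P7@[19:19]
i=20 'b': node 9→2 (fail-walked)  ** P4@[19:20],P7@[20:20]
i=21 'a': node 2→3  ** P0@[19:21]
i=22 'd': node 3→5 (fail-walked)
i=23 'b': node 5→6  ** P7@[23:23]
i=24 'b': node 6→7  ** P4@[23:24],P7@[24:24]
i=25 'c': node 7→8
i=26 'b': node 8→9  ** P1@[21:26],P7@[26:26]
i=27 'd': node 9→20 (fail-walked)
i=28 'd': node 20→21
i=29 'c': node 21→10 (fail-walked)
i=30 'd': node 10→11  ** P2@[29:30]
i=31 'c': node 11→10 (fail-walked)
i=32 'd': node 10→11  ** P2@[31:32]
i=33 'c': node 11→10 (fail-walked)
i=34 'd': node 10→11  ** P2@[33:34]
i=35 'c': node 11→10 (fail-walked)
i=36 'd': node 10→11  ** P2@[35:36]
i=37 'b': node 11→1 (fail-walked)  ** P7@[37:37]
i=38 'b': node 1→2  ** P4@[37:38],P7@[38:38]
i=39 'd': node 2→20 (fail-walked)
i=40 'b': node 20→1 (fail-walked)  ** P7@[40:40]
i=41 'b': node 1→2  ** P4@[40:41],P7@[41:41]
i=42 'b': node 2→2 (fail-walked)  ** P4@[41:42],P7@[42:42]
i=43 'a': node 2→3  ** P0@[41:43]
i=44 'd': node 3→5 (fail-walked)
i=45 'd': node 5→21 (fail-walked)

Result: [[1,2],[3,2],[4,7],[6,7],[7,4],[7,7],[8,4],[8,7],[9,4],[9,7],[11,2],[16,7],[17,4],[17,7],[19,1],[19,7],[20,4],[20,7],[21,0],[23,7],[24,4],[24,7],[26,1],[26,7],[30,2],[32,2],[34,2],[36,2],[37,7],[38,4],[38,7],[40,7],[41,4],[41,7],[42,4],[42,7],[43,0]]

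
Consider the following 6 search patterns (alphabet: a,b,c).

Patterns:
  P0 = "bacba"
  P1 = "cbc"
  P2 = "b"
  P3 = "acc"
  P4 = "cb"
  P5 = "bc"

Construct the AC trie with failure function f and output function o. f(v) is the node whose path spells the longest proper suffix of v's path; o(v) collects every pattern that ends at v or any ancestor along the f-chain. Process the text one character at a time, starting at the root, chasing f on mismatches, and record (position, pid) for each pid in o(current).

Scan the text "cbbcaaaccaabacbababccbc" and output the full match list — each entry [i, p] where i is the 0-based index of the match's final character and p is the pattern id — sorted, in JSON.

Build automaton:
Trie nodes:
  n0 'ε': a→9 b→1 c→6
  n1 'b': a→2 c→12  ←P2
  n2 'ba': c→3
  n3 'bac': b→4
  n4 'bacb': a→5
  n5 'bacba': ·  ←P0
  n6 'c': b→7
  n7 'cb': c→8  ←P4
  n8 'cbc': ·  ←P1
  n9 'a': c→10
  n10 'ac': c→11
  n11 'acc': ·  ←P3
  n12 'bc': ·  ←P5

BFS fail/out derivation:
  n1('b'): parent n0 fail=0; on 'b' 0 → fail=0;  out {2}∪∅={2}
  n6('c'): parent n0 fail=0; on 'c' 0 → fail=0;  out ∅∪∅=∅
  n9('a'): parent n0 fail=0; on 'a' 0 → fail=0;  out ∅∪∅=∅
  n2('ba'): parent n1 fail=0; on 'a' 0 → fail=9;  out ∅∪∅=∅
  n7('cb'): parent n6 fail=0; on 'b' 0 → fail=1;  out {4}∪{2}={2,4}
  n10('ac'): parent n9 fail=0; on 'c' 0 → fail=6;  out ∅∪∅=∅
  n12('bc'): parent n1 fail=0; on 'c' 0 → fail=6;  out {5}∪∅={5}
  n3('bac'): parent n2 fail=9; on 'c' 9 → fail=10;  out ∅∪∅=∅
  n8('cbc'): parent n7 fail=1; on 'c' 1 → fail=12;  out {1}∪{5}={1,5}
  n11('acc'): parent n10 fail=6; on 'c' 6→0 → fail=6;  out {3}∪∅={3}
  n4('bacb'): parent n3 fail=10; on 'b' 10→6 → fail=7;  out ∅∪{2,4}={2,4}
  n5('bacba'): parent n4 fail=7; on 'a' 7→1 → fail=2;  out {0}∪∅={0}

Scan:
i=0 'c': node 0→6
i=1 'b': node 6→7  ** P2@[1:1],P4@[0:1]
i=2 'b': node 7→1 (fail-walked)  ** P2@[2:2]
i=3 'c': node 1→12  ** P5@[2:3]
i=4 'a': node 12→9 (fail-walked)
i=5 'a': node 9→9 (fail-walked)
i=6 'a': node 9→9 (fail-walked)
i=7 'c': node 9→10
i=8 'c': node 10→11  ** P3@[6:8]
i=9 'a': node 11→9 (fail-walked)
i=10 'a': node 9→9 (fail-walked)
i=11 'b': node 9→1 (fail-walked)  ** P2@[11:11]
i=12 'a': node 1→2
i=13 'c': node 2→3
i=14 'b': node 3→4  ** P2@[14:14],P4@[13:14]
i=15 'a': node 4→5  ** P0@[11:15]
i=16 'b': node 5→1 (fail-walked)  ** P2@[16:16]
i=17 'a': node 1→2
i=18 'b': node 2→1 (fail-walked)  ** P2@[18:18]
i=19 'c': node 1→12  ** P5@[18:19]
i=20 'c': node 12→6 (fail-walked)
i=21 'b': node 6→7  ** P2@[21:21],P4@[20:21]
i=22 'c': node 7→8  ** P1@[20:22],P5@[21:22]

Matches: [[1,2],[1,4],[2,2],[3,5],[8,3],[11,2],[14,2],[14,4],[15,0],[16,2],[18,2],[19,5],[21,2],[21,4],[22,1],[22,5]]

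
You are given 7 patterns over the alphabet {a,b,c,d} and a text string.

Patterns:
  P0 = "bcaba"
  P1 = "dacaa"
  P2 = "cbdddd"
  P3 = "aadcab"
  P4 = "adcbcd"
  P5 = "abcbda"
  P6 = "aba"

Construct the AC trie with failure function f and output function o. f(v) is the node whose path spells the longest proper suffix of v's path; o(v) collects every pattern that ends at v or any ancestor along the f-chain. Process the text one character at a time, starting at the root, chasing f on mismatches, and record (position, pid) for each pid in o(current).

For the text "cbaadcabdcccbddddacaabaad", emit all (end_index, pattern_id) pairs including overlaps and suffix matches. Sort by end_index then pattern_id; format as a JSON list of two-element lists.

Construct AC machine:
Trie (insert patterns):
  n0 'ε': a→17 b→1 c→11 d→6
  n1 'b': c→2
  n2 'bc': a→3
  n3 'bca': b→4
  n4 'bcab': a→5
  n5 'bcaba': ·  [P0 ends]
  n6 'd': a→7
  n7 'da': c→8
  n8 'dac': a→9
  n9 'daca': a→10
  n10 'dacaa': ·  [P1 ends]
  n11 'c': b→12
  n12 'cb': d→13
  n13 'cbd': d→14
  n14 'cbdd': d→15
  n15 'cbddd': d→16
  n16 'cbdddd': ·  [P2 ends]
  n17 'a': a→18 b→28 d→23
  n18 'aa': d→19
  n19 'aad': c→20
  n20 'aadc': a→21
  n21 'aadca': b→22
  n22 'aadcab': ·  [P3 ends]
  n23 'ad': c→24
  n24 'adc': b→25
  n25 'adcb': c→26
  n26 'adcbc': d→27
  n27 'adcbcd': ·  [P4 ends]
  n28 'ab': a→33 c→29
  n29 'abc': b→30
  n30 'abcb': d→31
  n31 'abcbd': a→32
  n32 'abcbda': ·  [P5 ends]
  n33 'aba': ·  [P6 ends]

Failure links (BFS by depth):
  fail(1) 'b': from fail(0)=0 chase 'b': 0 ⇒ 0;  out=∅∪out(0)=∅
  fail(6) 'd': from fail(0)=0 chase 'd': 0 ⇒ 0;  out=∅∪out(0)=∅
  fail(11) 'c': from fail(0)=0 chase 'c': 0 ⇒ 0;  out=∅∪out(0)=∅
  fail(17) 'a': from fail(0)=0 chase 'a': 0 ⇒ 0;  out=∅∪out(0)=∅
  fail(2) 'bc': from fail(1)=0 chase 'c': 0 ⇒ 11;  out=∅∪out(11)=∅
  fail(7) 'da': from fail(6)=0 chase 'a': 0 ⇒ 17;  out=∅∪out(17)=∅
  fail(12) 'cb': from fail(11)=0 chase 'b': 0 ⇒ 1;  out=∅∪out(1)=∅
  fail(18) 'aa': from fail(17)=0 chase 'a': 0 ⇒ 17;  out=∅∪out(17)=∅
  fail(23) 'ad': from fail(17)=0 chase 'd': 0 ⇒ 6;  out=∅∪out(6)=∅
  fail(28) 'ab': from fail(17)=0 chase 'b': 0 ⇒ 1;  out=∅∪out(1)=∅
  fail(3) 'bca': from fail(2)=11 chase 'a': 11→0 ⇒ 17;  out=∅∪out(17)=∅
  fail(8) 'dac': from fail(7)=17 chase 'c': 17→0 ⇒ 11;  out=∅∪out(11)=∅
  fail(13) 'cbd': from fail(12)=1 chase 'd': 1→0 ⇒ 6;  out=∅∪out(6)=∅
  fail(19) 'aad': from fail(18)=17 chase 'd': 17 ⇒ 23;  out=∅∪out(23)=∅
  fail(24) 'adc': from fail(23)=6 chase 'c': 6→0 ⇒ 11;  out=∅∪out(11)=∅
  fail(29) 'abc': from fail(28)=1 chase 'c': 1 ⇒ 2;  out=∅∪out(2)=∅
  fail(33) 'aba': from fail(28)=1 chase 'a': 1→0 ⇒ 17;  out={6}∪out(17)={6}
  fail(4) 'bcab': from fail(3)=17 chase 'b': 17 ⇒ 28;  out=∅∪out(28)=∅
  fail(9) 'daca': from fail(8)=11 chase 'a': 11→0 ⇒ 17;  out=∅∪out(17)=∅
  fail(14) 'cbdd': from fail(13)=6 chase 'd': 6→0 ⇒ 6;  out=∅∪out(6)=∅
  fail(20) 'aadc': from fail(19)=23 chase 'c': 23 ⇒ 24;  out=∅∪out(24)=∅
  fail(25) 'adcb': from fail(24)=11 chase 'b': 11 ⇒ 12;  out=∅∪out(12)=∅
  fail(30) 'abcb': from fail(29)=2 chase 'b': 2→11 ⇒ 12;  out=∅∪out(12)=∅
  fail(5) 'bcaba': from fail(4)=28 chase 'a': 28 ⇒ 33;  out={0}∪out(33)={0,6}
  fail(10) 'dacaa': from fail(9)=17 chase 'a': 17 ⇒ 18;  out={1}∪out(18)={1}
  fail(15) 'cbddd': from fail(14)=6 chase 'd': 6→0 ⇒ 6;  out=∅∪out(6)=∅
  fail(21) 'aadca': from fail(20)=24 chase 'a': 24→11→0 ⇒ 17;  out=∅∪out(17)=∅
  fail(26) 'adcbc': from fail(25)=12 chase 'c': 12→1 ⇒ 2;  out=∅∪out(2)=∅
  fail(31) 'abcbd': from fail(30)=12 chase 'd': 12 ⇒ 13;  out=∅∪out(13)=∅
  fail(16) 'cbdddd': from fail(15)=6 chase 'd': 6→0 ⇒ 6;  out={2}∪out(6)={2}
  fail(22) 'aadcab': from fail(21)=17 chase 'b': 17 ⇒ 28;  out={3}∪out(28)={3}
  fail(27) 'adcbcd': from fail(26)=2 chase 'd': 2→11→0 ⇒ 6;  out={4}∪out(6)={4}
  fail(32) 'abcbda': from fail(31)=13 chase 'a': 13→6 ⇒ 7;  out={5}∪out(7)={5}

Run:
pos 0 'c': at 11
pos 1 'b': at 12
pos 2 'a': at 17 (via fail)
pos 3 'a': at 18
pos 4 'd': at 19
pos 5 'c': at 20
pos 6 'a': at 21
pos 7 'b': at 22  → match P3@[2:7]
pos 8 'd': at 6 (via fail)
pos 9 'c': at 11 (via fail)
pos 10 'c': at 11 (via fail)
pos 11 'c': at 11 (via fail)
pos 12 'b': at 12
pos 13 'd': at 13
pos 14 'd': at 14
pos 15 'd': at 15
pos 16 'd': at 16  → match P2@[11:16]
pos 17 'a': at 7 (via fail)
pos 18 'c': at 8
pos 19 'a': at 9
pos 20 'a': at 10  → match P1@[16:20]
pos 21 'b': at 28 (via fail)
pos 22 'a': at 33  → match P6@[20:22]
pos 23 'a': at 18 (via fail)
pos 24 'd': at 19

All matches (sorted): [[7,3],[16,2],[20,1],[22,6]]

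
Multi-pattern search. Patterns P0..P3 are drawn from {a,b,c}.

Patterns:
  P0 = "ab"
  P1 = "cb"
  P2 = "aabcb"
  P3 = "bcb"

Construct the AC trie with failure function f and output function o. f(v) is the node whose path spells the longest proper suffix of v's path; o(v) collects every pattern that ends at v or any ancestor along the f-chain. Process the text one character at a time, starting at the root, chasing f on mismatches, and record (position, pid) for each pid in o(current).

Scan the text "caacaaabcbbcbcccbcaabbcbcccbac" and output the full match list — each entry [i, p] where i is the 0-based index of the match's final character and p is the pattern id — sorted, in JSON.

Build automaton:
Trie (insert patterns):
  0='ε' goto a→1 b→9 c→3
  1='a' goto a→5 b→2
  2='ab' goto ·  [P0 ends]
  3='c' goto b→4
  4='cb' goto ·  [P1 ends]
  5='aa' goto b→6
  6='aab' goto c→7
  7='aabc' goto b→8
  8='aabcb' goto ·  [P2 ends]
  9='b' goto c→10
  10='bc' goto b→11
  11='bcb' goto ·  [P3 ends]

Failure links (BFS by depth):
  fail(1) 'a': from fail(0)=0 chase 'a': 0 ⇒ 0;  out=∅∪out(0)=∅
  fail(3) 'c': from fail(0)=0 chase 'c': 0 ⇒ 0;  out=∅∪out(0)=∅
  fail(9) 'b': from fail(0)=0 chase 'b': 0 ⇒ 0;  out=∅∪out(0)=∅
  fail(2) 'ab': from fail(1)=0 chase 'b': 0 ⇒ 9;  out={0}∪out(9)={0}
  fail(4) 'cb': from fail(3)=0 chase 'b': 0 ⇒ 9;  out={1}∪out(9)={1}
  fail(5) 'aa': from fail(1)=0 chase 'a': 0 ⇒ 1;  out=∅∪out(1)=∅
  fail(10) 'bc': from fail(9)=0 chase 'c': 0 ⇒ 3;  out=∅∪out(3)=∅
  fail(6) 'aab': from fail(5)=1 chase 'b': 1 ⇒ 2;  out=∅∪out(2)={0}
  fail(11) 'bcb': from fail(10)=3 chase 'b': 3 ⇒ 4;  out={3}∪out(4)={1,3}
  fail(7) 'aabc': from fail(6)=2 chase 'c': 2→9 ⇒ 10;  out=∅∪out(10)=∅
  fail(8) 'aabcb': from fail(7)=10 chase 'b': 10 ⇒ 11;  out={2}∪out(11)={1,2,3}

Text stream:
[0] read 'c'  n0⇒n3
[1] read 'a'  n3⇒n1 (via fail)
[2] read 'a'  n1⇒n5
[3] read 'c'  n5⇒n3 (via fail)
[4] read 'a'  n3⇒n1 (via fail)
[5] read 'a'  n1⇒n5
[6] read 'a'  n5⇒n5 (via fail)
[7] read 'b'  n5⇒n6  emit P0@[6:7]
[8] read 'c'  n6⇒n7
[9] read 'b'  n7⇒n8  emit P1@[8:9],P2@[5:9],P3@[7:9]
[10] read 'b'  n8⇒n9 (via fail)
[11] read 'c'  n9⇒n10
[12] read 'b'  n10⇒n11  emit P1@[11:12],P3@[10:12]
[13] read 'c'  n11⇒n10 (via fail)
[14] read 'c'  n10⇒n3 (via fail)
[15] read 'c'  n3⇒n3 (via fail)
[16] read 'b'  n3⇒n4  emit P1@[15:16]
[17] read 'c'  n4⇒n10 (via fail)
[18] read 'a'  n10⇒n1 (via fail)
[19] read 'a'  n1⇒n5
[20] read 'b'  n5⇒n6  emit P0@[19:20]
[21] read 'b'  n6⇒n9 (via fail)
[22] read 'c'  n9⇒n10
[23] read 'b'  n10⇒n11  emit P1@[22:23],P3@[21:23]
[24] read 'c'  n11⇒n10 (via fail)
[25] read 'c'  n10⇒n3 (via fail)
[26] read 'c'  n3⇒n3 (via fail)
[27] read 'b'  n3⇒n4  emit P1@[26:27]
[28] read 'a'  n4⇒n1 (via fail)
[29] read 'c'  n1⇒n3 (via fail)

All matches (sorted): [[7,0],[9,1],[9,2],[9,3],[12,1],[12,3],[16,1],[20,0],[23,1],[23,3],[27,1]]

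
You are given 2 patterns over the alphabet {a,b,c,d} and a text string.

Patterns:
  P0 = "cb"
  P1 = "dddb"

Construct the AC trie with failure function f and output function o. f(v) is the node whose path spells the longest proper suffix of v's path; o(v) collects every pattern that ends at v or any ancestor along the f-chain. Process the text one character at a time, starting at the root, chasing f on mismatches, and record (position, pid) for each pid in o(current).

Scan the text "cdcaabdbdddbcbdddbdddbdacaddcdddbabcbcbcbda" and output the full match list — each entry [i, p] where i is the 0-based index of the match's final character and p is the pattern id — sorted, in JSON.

Build:
Trie (insert patterns):
  n0 'ε': c→1 d→3
  n1 'c': b→2
  n2 'cb': ·  [P0 ends]
  n3 'd': d→4
  n4 'dd': d→5
  n5 'ddd': b→6
  n6 'dddb': ·  [P1 ends]

BFS fail/out derivation:
  fail(1) 'c': from fail(0)=0 chase 'c': 0 ⇒ 0;  out=∅∪out(0)=∅
  fail(3) 'd': from fail(0)=0 chase 'd': 0 ⇒ 0;  out=∅∪out(0)=∅
  fail(2) 'cb': from fail(1)=0 chase 'b': 0 ⇒ 0;  out={0}∪out(0)={0}
  fail(4) 'dd': from fail(3)=0 chase 'd': 0 ⇒ 3;  out=∅∪out(3)=∅
  fail(5) 'ddd': from fail(4)=3 chase 'd': 3 ⇒ 4;  out=∅∪out(4)=∅
  fail(6) 'dddb': from fail(5)=4 chase 'b': 4→3→0 ⇒ 0;  out={1}∪out(0)={1}

Scan:
i=0 'c': node 0→1
i=1 'd': node 1→3 (fail-walked)
i=2 'c': node 3→1 (fail-walked)
i=3 'a': node 1→0 (fail-walked)
i=4 'a': node 0→0
i=5 'b': node 0→0
i=6 'd': node 0→3
i=7 'b': node 3→0 (fail-walked)
i=8 'd': node 0→3
i=9 'd': node 3→4
i=10 'd': node 4→5
i=11 'b': node 5→6  → match P1@[8:11]
i=12 'c': node 6→1 (fail-walked)
i=13 'b': node 1→2  → match P0@[12:13]
i=14 'd': node 2→3 (fail-walked)
i=15 'd': node 3→4
i=16 'd': node 4→5
i=17 'b': node 5→6  → match P1@[14:17]
i=18 'd': node 6→3 (fail-walked)
i=19 'd': node 3→4
i=20 'd': node 4→5
i=21 'b': node 5→6  → match P1@[18:21]
i=22 'd': node 6→3 (fail-walked)
i=23 'a': node 3→0 (fail-walked)
i=24 'c': node 0→1
i=25 'a': node 1→0 (fail-walked)
i=26 'd': node 0→3
i=27 'd': node 3→4
i=28 'c': node 4→1 (fail-walked)
i=29 'd': node 1→3 (fail-walked)
i=30 'd': node 3→4
i=31 'd': node 4→5
i=32 'b': node 5→6  → match P1@[29:32]
i=33 'a': node 6→0 (fail-walked)
i=34 'b': node 0→0
i=35 'c': node 0→1
i=36 'b': node 1→2  → match P0@[35:36]
i=37 'c': node 2→1 (fail-walked)
i=38 'b': node 1→2  → match P0@[37:38]
i=39 'c': node 2→1 (fail-walked)
i=40 'b': node 1→2  → match P0@[39:40]
i=41 'd': node 2→3 (fail-walked)
i=42 'a': node 3→0 (fail-walked)

Result: [[11,1],[13,0],[17,1],[21,1],[32,1],[36,0],[38,0],[40,0]]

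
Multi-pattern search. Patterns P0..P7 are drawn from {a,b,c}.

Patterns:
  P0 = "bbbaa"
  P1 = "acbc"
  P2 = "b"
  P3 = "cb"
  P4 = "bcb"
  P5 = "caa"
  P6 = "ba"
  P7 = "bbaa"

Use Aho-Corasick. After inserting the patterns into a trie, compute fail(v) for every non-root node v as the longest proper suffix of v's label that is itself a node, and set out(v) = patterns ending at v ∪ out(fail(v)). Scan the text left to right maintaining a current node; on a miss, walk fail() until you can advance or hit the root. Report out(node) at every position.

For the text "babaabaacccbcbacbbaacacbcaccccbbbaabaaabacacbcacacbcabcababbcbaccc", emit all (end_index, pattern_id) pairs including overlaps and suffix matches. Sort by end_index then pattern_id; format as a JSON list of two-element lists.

Build automaton:
Trie nodes:
  n0 'ε': a→6 b→1 c→10
  n1 'b': a→16 b→2 c→12  ←P2
  n2 'bb': a→17 b→3
  n3 'bbb': a→4
  n4 'bbba': a→5
  n5 'bbbaa': ·  ←P0
  n6 'a': c→7
  n7 'ac': b→8
  n8 'acb': c→9
  n9 'acbc': ·  ←P1
  n10 'c': a→14 b→11
  n11 'cb': ·  ←P3
  n12 'bc': b→13
  n13 'bcb': ·  ←P4
  n14 'ca': a→15
  n15 'caa': ·  ←P5
  n16 'ba': ·  ←P6
  n17 'bba': a→18
  n18 'bbaa': ·  ←P7

Failure links (BFS by depth):
  fail(1) 'b': from fail(0)=0 chase 'b': 0 ⇒ 0;  out={2}∪out(0)={2}
  fail(6) 'a': from fail(0)=0 chase 'a': 0 ⇒ 0;  out=∅∪out(0)=∅
  fail(10) 'c': from fail(0)=0 chase 'c': 0 ⇒ 0;  out=∅∪out(0)=∅
  fail(2) 'bb': from fail(1)=0 chase 'b': 0 ⇒ 1;  out=∅∪out(1)={2}
  fail(7) 'ac': from fail(6)=0 chase 'c': 0 ⇒ 10;  out=∅∪out(10)=∅
  fail(11) 'cb': from fail(10)=0 chase 'b': 0 ⇒ 1;  out={3}∪out(1)={2,3}
  fail(12) 'bc': from fail(1)=0 chase 'c': 0 ⇒ 10;  out=∅∪out(10)=∅
  fail(14) 'ca': from fail(10)=0 chase 'a': 0 ⇒ 6;  out=∅∪out(6)=∅
  fail(16) 'ba': from fail(1)=0 chase 'a': 0 ⇒ 6;  out={6}∪out(6)={6}
  fail(3) 'bbb': from fail(2)=1 chase 'b': 1 ⇒ 2;  out=∅∪out(2)={2}
  fail(8) 'acb': from fail(7)=10 chase 'b': 10 ⇒ 11;  out=∅∪out(11)={2,3}
  fail(13) 'bcb': from fail(12)=10 chase 'b': 10 ⇒ 11;  out={4}∪out(11)={2,3,4}
  fail(15) 'caa': from fail(14)=6 chase 'a': 6→0 ⇒ 6;  out={5}∪out(6)={5}
  fail(17) 'bba': from fail(2)=1 chase 'a': 1 ⇒ 16;  out=∅∪out(16)={6}
  fail(4) 'bbba': from fail(3)=2 chase 'a': 2 ⇒ 17;  out=∅∪out(17)={6}
  fail(9) 'acbc': from fail(8)=11 chase 'c': 11→1 ⇒ 12;  out={1}∪out(12)={1}
  fail(18) 'bbaa': from fail(17)=16 chase 'a': 16→6→0 ⇒ 6;  out={7}∪out(6)={7}
  fail(5) 'bbbaa': from fail(4)=17 chase 'a': 17 ⇒ 18;  out={0}∪out(18)={0,7}

Run:
pos 0 'b': at 1  emit P2@[0:0]
pos 1 'a': at 16  emit P6@[0:1]
pos 2 'b': at 1 (via fail)  emit P2@[2:2]
pos 3 'a': at 16  emit P6@[2:3]
pos 4 'a': at 6 (via fail)
pos 5 'b': at 1 (via fail)  emit P2@[5:5]
pos 6 'a': at 16  emit P6@[5:6]
pos 7 'a': at 6 (via fail)
pos 8 'c': at 7
pos 9 'c': at 10 (via fail)
pos 10 'c': at 10 (via fail)
pos 11 'b': at 11  emit P2@[11:11],P3@[10:11]
pos 12 'c': at 12 (via fail)
pos 13 'b': at 13  emit P2@[13:13],P3@[12:13],P4@[11:13]
pos 14 'a': at 16 (via fail)  emit P6@[13:14]
pos 15 'c': at 7 (via fail)
pos 16 'b': at 8  emit P2@[16:16],P3@[15:16]
pos 17 'b': at 2 (via fail)  emit P2@[17:17]
pos 18 'a': at 17  emit P6@[17:18]
pos 19 'a': at 18  emit P7@[16:19]
pos 20 'c': at 7 (via fail)
pos 21 'a': at 14 (via fail)
pos 22 'c': at 7 (via fail)
pos 23 'b': at 8  emit P2@[23:23],P3@[22:23]
pos 24 'c': at 9  emit P1@[21:24]
pos 25 'a': at 14 (via fail)
pos 26 'c': at 7 (via fail)
pos 27 'c': at 10 (via fail)
pos 28 'c': at 10 (via fail)
pos 29 'c': at 10 (via fail)
pos 30 'b': at 11  emit P2@[30:30],P3@[29:30]
pos 31 'b': at 2 (via fail)  emit P2@[31:31]
pos 32 'b': at 3  emit P2@[32:32]
pos 33 'a': at 4  emit P6@[32:33]
pos 34 'a': at 5  emit P0@[30:34],P7@[31:34]
pos 35 'b': at 1 (via fail)  emit P2@[35:35]
pos 36 'a': at 16  emit P6@[35:36]
pos 37 'a': at 6 (via fail)
pos 38 'a': at 6 (via fail)
pos 39 'b': at 1 (via fail)  emit P2@[39:39]
pos 40 'a': at 16  emit P6@[39:40]
pos 41 'c': at 7 (via fail)
pos 42 'a': at 14 (via fail)
pos 43 'c': at 7 (via fail)
pos 44 'b': at 8  emit P2@[44:44],P3@[43:44]
pos 45 'c': at 9  emit P1@[42:45]
pos 46 'a': at 14 (via fail)
pos 47 'c': at 7 (via fail)
pos 48 'a': at 14 (via fail)
pos 49 'c': at 7 (via fail)
pos 50 'b': at 8  emit P2@[50:50],P3@[49:50]
pos 51 'c': at 9  emit P1@[48:51]
pos 52 'a': at 14 (via fail)
pos 53 'b': at 1 (via fail)  emit P2@[53:53]
pos 54 'c': at 12
pos 55 'a': at 14 (via fail)
pos 56 'b': at 1 (via fail)  emit P2@[56:56]
pos 57 'a': at 16  emit P6@[56:57]
pos 58 'b': at 1 (via fail)  emit P2@[58:58]
pos 59 'b': at 2  emit P2@[59:59]
pos 60 'c': at 12 (via fail)
pos 61 'b': at 13  emit P2@[61:61],P3@[60:61],P4@[59:61]
pos 62 'a': at 16 (via fail)  emit P6@[61:62]
pos 63 'c': at 7 (via fail)
pos 64 'c': at 10 (via fail)
pos 65 'c': at 10 (via fail)

Result: [[0,2],[1,6],[2,2],[3,6],[5,2],[6,6],[11,2],[11,3],[13,2],[13,3],[13,4],[14,6],[16,2],[16,3],[17,2],[18,6],[19,7],[23,2],[23,3],[24,1],[30,2],[30,3],[31,2],[32,2],[33,6],[34,0],[34,7],[35,2],[36,6],[39,2],[40,6],[44,2],[44,3],[45,1],[50,2],[50,3],[51,1],[53,2],[56,2],[57,6],[58,2],[59,2],[61,2],[61,3],[61,4],[62,6]]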